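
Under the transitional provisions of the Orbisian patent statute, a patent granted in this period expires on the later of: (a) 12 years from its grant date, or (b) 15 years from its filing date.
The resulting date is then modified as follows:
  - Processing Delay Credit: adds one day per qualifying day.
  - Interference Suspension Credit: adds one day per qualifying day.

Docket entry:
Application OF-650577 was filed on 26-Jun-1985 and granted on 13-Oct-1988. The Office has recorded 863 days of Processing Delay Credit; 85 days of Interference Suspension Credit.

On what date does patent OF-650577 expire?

(a) grant + 12 years → 13 October 2000.
(b) filing + 15 years → 26 June 2000.
Later of the two: 13 October 2000.
Processing Delay Credit: +863 days → 23 February 2003.
Interference Suspension Credit: +85 days → 19 May 2003.

2003-05-19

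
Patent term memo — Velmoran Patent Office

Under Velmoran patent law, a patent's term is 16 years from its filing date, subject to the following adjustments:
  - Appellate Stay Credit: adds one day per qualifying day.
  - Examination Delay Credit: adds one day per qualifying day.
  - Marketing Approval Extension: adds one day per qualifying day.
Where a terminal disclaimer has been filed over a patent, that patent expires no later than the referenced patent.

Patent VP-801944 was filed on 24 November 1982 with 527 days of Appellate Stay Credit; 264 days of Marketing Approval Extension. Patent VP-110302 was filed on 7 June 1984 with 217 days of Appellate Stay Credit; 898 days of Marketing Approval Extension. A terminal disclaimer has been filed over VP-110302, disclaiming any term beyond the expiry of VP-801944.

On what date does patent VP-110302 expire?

Natural term of VP-110302:
  Base: filing + 16 years → 7 June 2000.
  Appellate Stay Credit: +217 days → 10 January 2001.
  Marketing Approval Extension: +898 days → 27 June 2003.
Expiry of referenced patent VP-801944:
  Base: filing + 16 years → 24 November 1998.
  Appellate Stay Credit: +527 days → 4 May 2000.
  Marketing Approval Extension: +264 days → 23 January 2001.
Terminal disclaimer: VP-110302 expires on the earlier of 27 June 2003 and 23 January 2001.

January 23, 2001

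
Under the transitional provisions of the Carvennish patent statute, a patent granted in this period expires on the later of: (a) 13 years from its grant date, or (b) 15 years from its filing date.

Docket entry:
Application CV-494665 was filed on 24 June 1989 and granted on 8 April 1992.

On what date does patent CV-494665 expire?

(a) grant + 13 years → 8 April 2005.
(b) filing + 15 years → 24 June 2004.
Later of the two: 8 April 2005.

2005-04-08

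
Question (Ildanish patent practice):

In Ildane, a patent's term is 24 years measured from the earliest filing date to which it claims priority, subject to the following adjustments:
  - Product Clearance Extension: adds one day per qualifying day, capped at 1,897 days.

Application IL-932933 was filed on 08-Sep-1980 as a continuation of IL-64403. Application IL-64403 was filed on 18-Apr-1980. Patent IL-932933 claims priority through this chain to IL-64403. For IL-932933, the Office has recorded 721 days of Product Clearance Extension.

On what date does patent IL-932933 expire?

April 9, 2006

Earliest priority filing: 18 April 1980.
Base term: 18 April 1980 + 24 years → 18 April 2004.
Product Clearance Extension: 721 days (within the 1897-day cap) → +721 days → 9 April 2006.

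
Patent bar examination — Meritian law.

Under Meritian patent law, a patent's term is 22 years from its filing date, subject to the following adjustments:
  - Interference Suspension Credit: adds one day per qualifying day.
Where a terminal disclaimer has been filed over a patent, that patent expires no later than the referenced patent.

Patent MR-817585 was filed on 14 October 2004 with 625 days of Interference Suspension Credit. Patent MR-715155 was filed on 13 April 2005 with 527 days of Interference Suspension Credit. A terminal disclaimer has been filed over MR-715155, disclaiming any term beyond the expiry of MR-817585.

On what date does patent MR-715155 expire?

Natural term of MR-715155:
  Base: filing + 22 years → 13 April 2027.
  Interference Suspension Credit: +527 days → 21 September 2028.
Expiry of referenced patent MR-817585:
  Base: filing + 22 years → 14 October 2026.
  Interference Suspension Credit: +625 days → 30 June 2028.
Terminal disclaimer: MR-715155 expires on the earlier of 21 September 2028 and 30 June 2028.

June 30, 2028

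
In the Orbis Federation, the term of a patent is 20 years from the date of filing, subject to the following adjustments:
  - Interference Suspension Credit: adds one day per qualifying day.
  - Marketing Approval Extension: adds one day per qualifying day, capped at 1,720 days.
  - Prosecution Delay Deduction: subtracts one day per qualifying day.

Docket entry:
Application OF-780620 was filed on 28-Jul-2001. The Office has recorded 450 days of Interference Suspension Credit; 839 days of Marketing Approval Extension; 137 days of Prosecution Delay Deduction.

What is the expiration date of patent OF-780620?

September 22, 2024

Base term: filing date + 20 years → 28 July 2021.
Interference Suspension Credit: +450 days → 21 October 2022.
Marketing Approval Extension: 839 days (within the 1720-day cap) → +839 days → 6 February 2025.
Prosecution Delay Deduction: −137 days → 22 September 2024.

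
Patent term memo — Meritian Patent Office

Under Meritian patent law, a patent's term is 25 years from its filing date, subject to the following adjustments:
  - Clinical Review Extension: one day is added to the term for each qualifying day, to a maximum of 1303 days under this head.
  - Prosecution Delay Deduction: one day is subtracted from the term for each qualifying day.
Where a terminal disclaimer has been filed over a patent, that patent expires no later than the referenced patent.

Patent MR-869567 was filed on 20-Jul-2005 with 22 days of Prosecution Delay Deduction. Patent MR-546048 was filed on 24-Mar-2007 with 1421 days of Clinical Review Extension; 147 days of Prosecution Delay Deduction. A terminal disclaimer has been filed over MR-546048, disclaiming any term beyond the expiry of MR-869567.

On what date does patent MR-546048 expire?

Natural term of MR-546048:
  Base: filing + 25 years → 24 March 2032.
  Clinical Review Extension: 1421 days claimed exceeds the 1303-day cap, so +1303 days → 18 October 2035.
  Prosecution Delay Deduction: −147 days → 24 May 2035.
Expiry of referenced patent MR-869567:
  Base: filing + 25 years → 20 July 2030.
  Prosecution Delay Deduction: −22 days → 28 June 2030.
Terminal disclaimer: MR-546048 expires on the earlier of 24 May 2035 and 28 June 2030.

June 28, 2030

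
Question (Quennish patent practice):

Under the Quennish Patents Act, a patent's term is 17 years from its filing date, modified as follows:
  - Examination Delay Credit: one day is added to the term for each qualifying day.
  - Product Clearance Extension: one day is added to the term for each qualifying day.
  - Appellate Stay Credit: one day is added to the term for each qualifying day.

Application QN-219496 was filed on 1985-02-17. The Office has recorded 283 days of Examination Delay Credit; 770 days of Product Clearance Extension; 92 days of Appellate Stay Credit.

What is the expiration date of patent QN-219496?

2005-04-07

Base term: filing date + 17 years → 17 February 2002.
Examination Delay Credit: +283 days → 27 November 2002.
Product Clearance Extension: +770 days → 5 January 2005.
Appellate Stay Credit: +92 days → 7 April 2005.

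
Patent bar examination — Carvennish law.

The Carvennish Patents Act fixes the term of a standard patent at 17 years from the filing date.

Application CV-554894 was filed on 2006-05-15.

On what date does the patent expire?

2023-05-15

Filing date + 17 years → 15 May 2023.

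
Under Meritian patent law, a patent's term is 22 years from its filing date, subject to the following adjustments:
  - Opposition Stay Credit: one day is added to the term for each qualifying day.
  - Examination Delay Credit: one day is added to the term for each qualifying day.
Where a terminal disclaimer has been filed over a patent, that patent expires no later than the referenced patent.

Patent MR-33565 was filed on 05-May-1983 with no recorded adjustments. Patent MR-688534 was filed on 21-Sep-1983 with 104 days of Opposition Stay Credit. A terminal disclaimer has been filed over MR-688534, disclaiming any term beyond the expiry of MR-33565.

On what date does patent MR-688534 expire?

Natural term of MR-688534:
  Base: filing + 22 years → 21 September 2005.
  Opposition Stay Credit: +104 days → 3 January 2006.
Expiry of referenced patent MR-33565:
  Base: filing + 22 years → 5 May 2005.
Terminal disclaimer: MR-688534 expires on the earlier of 3 January 2006 and 5 May 2005.

2005-05-05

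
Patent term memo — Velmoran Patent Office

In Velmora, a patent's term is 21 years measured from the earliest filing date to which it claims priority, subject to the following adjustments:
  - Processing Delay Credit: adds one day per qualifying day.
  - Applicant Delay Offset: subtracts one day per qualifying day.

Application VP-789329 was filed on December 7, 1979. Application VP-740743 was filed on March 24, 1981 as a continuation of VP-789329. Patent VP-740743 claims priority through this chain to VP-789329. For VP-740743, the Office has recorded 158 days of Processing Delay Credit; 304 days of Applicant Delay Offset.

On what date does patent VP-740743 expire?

2000-07-14

Earliest priority filing: 7 December 1979.
Base term: 7 December 1979 + 21 years → 7 December 2000.
Processing Delay Credit: +158 days → 14 May 2001.
Applicant Delay Offset: −304 days → 14 July 2000.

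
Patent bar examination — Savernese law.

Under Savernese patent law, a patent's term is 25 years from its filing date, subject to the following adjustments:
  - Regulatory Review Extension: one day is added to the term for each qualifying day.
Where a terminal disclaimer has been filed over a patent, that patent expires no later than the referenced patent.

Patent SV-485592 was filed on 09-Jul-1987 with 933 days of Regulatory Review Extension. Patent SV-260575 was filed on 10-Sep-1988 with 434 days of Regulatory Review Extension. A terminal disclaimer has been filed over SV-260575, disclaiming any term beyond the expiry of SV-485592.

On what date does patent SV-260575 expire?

Natural term of SV-260575:
  Base: filing + 25 years → 10 September 2013.
  Regulatory Review Extension: +434 days → 18 November 2014.
Expiry of referenced patent SV-485592:
  Base: filing + 25 years → 9 July 2012.
  Regulatory Review Extension: +933 days → 28 January 2015.
Terminal disclaimer: SV-260575 expires on the earlier of 18 November 2014 and 28 January 2015.

2014-11-18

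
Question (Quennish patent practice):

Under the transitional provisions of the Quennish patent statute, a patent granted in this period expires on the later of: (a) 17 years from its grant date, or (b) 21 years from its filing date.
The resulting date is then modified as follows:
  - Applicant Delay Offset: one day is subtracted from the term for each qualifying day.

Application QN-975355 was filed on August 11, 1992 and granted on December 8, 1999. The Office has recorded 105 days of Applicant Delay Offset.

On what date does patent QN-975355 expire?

(a) grant + 17 years → 8 December 2016.
(b) filing + 21 years → 11 August 2013.
Later of the two: 8 December 2016.
Applicant Delay Offset: −105 days → 25 August 2016.

August 25, 2016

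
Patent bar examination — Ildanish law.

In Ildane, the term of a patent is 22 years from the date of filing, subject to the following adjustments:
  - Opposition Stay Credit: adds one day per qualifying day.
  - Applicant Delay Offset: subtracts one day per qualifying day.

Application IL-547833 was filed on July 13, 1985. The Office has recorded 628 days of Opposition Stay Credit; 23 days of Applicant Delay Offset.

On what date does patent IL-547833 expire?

Base term: filing date + 22 years → 13 July 2007.
Opposition Stay Credit: +628 days → 1 April 2009.
Applicant Delay Offset: −23 days → 9 March 2009.

2009-03-09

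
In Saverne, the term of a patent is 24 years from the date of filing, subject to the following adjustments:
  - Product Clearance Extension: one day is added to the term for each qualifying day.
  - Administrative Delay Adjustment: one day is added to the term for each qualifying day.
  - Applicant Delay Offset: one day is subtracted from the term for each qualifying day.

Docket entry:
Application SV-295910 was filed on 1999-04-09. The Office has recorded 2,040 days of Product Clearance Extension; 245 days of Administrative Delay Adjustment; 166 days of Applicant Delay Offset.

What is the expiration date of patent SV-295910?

Base term: filing date + 24 years → 9 April 2023.
Product Clearance Extension: +2040 days → 8 November 2028.
Administrative Delay Adjustment: +245 days → 11 July 2029.
Applicant Delay Offset: −166 days → 26 January 2029.

2029-01-26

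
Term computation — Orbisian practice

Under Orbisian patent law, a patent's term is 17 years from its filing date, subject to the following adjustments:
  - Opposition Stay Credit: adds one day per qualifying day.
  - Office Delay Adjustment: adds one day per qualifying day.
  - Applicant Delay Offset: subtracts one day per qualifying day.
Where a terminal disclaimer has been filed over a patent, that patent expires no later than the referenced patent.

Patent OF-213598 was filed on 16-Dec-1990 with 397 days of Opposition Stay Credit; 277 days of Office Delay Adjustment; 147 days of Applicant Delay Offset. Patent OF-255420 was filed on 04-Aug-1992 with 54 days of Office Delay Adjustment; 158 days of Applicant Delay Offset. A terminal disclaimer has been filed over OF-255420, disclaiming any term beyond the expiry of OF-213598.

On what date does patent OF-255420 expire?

April 22, 2009

Natural term of OF-255420:
  Base: filing + 17 years → 4 August 2009.
  Office Delay Adjustment: +54 days → 27 September 2009.
  Applicant Delay Offset: −158 days → 22 April 2009.
Expiry of referenced patent OF-213598:
  Base: filing + 17 years → 16 December 2007.
  Opposition Stay Credit: +397 days → 16 January 2009.
  Office Delay Adjustment: +277 days → 20 October 2009.
  Applicant Delay Offset: −147 days → 26 May 2009.
Terminal disclaimer: OF-255420 expires on the earlier of 22 April 2009 and 26 May 2009.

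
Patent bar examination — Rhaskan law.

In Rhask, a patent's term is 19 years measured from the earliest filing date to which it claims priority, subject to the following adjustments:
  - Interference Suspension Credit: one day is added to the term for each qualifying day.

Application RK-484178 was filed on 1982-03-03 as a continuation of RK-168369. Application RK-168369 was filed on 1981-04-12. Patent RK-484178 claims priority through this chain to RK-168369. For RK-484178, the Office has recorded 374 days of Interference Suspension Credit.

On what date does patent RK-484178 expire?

April 21, 2001

Earliest priority filing: 12 April 1981.
Base term: 12 April 1981 + 19 years → 12 April 2000.
Interference Suspension Credit: +374 days → 21 April 2001.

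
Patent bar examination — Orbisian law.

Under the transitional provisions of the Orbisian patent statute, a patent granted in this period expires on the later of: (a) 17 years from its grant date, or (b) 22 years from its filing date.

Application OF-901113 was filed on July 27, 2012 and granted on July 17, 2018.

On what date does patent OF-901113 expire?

July 17, 2035

(a) grant + 17 years → 17 July 2035.
(b) filing + 22 years → 27 July 2034.
Later of the two: 17 July 2035.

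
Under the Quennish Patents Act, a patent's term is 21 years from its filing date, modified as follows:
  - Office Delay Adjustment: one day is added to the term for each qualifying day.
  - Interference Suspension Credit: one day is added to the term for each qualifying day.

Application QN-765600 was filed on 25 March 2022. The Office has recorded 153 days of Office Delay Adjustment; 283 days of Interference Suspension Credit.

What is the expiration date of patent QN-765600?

2044-06-03

Base term: filing date + 21 years → 25 March 2043.
Office Delay Adjustment: +153 days → 25 August 2043.
Interference Suspension Credit: +283 days → 3 June 2044.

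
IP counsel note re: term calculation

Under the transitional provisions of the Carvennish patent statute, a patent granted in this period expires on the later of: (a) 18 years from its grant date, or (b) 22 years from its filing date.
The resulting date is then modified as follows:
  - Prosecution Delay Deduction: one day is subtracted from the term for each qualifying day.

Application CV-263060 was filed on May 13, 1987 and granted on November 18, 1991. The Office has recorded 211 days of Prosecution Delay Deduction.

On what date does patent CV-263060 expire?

(a) grant + 18 years → 18 November 2009.
(b) filing + 22 years → 13 May 2009.
Later of the two: 18 November 2009.
Prosecution Delay Deduction: −211 days → 21 April 2009.

April 21, 2009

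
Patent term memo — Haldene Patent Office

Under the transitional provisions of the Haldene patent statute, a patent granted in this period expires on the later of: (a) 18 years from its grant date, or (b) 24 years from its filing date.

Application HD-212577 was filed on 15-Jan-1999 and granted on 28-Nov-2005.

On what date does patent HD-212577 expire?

2023-11-28

(a) grant + 18 years → 28 November 2023.
(b) filing + 24 years → 15 January 2023.
Later of the two: 28 November 2023.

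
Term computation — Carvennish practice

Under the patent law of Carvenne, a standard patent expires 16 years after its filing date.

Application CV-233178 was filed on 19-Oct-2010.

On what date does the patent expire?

October 19, 2026

Filing date + 16 years → 19 October 2026.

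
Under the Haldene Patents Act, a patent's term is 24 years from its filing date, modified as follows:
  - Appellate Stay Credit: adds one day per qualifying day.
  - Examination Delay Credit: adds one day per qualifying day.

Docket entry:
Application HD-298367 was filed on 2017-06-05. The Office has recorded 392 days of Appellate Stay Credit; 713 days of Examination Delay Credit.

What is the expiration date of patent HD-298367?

Base term: filing date + 24 years → 5 June 2041.
Appellate Stay Credit: +392 days → 2 July 2042.
Examination Delay Credit: +713 days → 14 June 2044.

June 14, 2044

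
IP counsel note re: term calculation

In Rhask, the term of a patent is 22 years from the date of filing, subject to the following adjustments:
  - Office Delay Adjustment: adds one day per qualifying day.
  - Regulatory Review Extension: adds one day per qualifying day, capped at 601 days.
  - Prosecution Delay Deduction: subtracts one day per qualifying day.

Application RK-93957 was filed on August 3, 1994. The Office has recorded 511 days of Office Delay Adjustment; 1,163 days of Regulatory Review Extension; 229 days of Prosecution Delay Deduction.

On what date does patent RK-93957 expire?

January 3, 2019

Base term: filing date + 22 years → 3 August 2016.
Office Delay Adjustment: +511 days → 27 December 2017.
Regulatory Review Extension: 1163 days claimed exceeds the 601-day cap, so +601 days → 20 August 2019.
Prosecution Delay Deduction: −229 days → 3 January 2019.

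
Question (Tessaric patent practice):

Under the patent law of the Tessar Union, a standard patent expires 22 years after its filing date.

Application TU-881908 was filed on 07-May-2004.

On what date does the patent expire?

Filing date + 22 years → 7 May 2026.

May 7, 2026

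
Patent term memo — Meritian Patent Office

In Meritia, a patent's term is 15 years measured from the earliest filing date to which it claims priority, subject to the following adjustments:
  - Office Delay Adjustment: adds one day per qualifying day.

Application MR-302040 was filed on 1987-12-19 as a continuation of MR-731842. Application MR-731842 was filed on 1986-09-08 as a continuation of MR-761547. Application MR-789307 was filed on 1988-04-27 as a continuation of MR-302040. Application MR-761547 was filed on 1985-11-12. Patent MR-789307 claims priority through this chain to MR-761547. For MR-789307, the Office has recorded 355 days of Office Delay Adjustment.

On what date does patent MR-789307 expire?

Earliest priority filing: 12 November 1985.
Base term: 12 November 1985 + 15 years → 12 November 2000.
Office Delay Adjustment: +355 days → 2 November 2001.

November 2, 2001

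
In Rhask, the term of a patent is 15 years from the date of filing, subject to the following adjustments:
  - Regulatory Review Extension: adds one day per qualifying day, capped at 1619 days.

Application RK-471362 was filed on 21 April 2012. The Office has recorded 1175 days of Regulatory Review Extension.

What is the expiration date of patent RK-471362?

Base term: filing date + 15 years → 21 April 2027.
Regulatory Review Extension: 1175 days (within the 1619-day cap) → +1175 days → 9 July 2030.

2030-07-09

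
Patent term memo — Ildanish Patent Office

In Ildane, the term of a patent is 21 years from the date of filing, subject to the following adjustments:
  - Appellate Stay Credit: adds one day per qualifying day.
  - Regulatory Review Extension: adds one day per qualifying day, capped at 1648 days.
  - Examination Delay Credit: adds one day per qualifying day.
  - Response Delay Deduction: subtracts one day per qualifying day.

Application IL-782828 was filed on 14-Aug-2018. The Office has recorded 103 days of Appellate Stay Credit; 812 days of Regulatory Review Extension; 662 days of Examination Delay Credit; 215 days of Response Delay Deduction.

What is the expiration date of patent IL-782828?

Base term: filing date + 21 years → 14 August 2039.
Appellate Stay Credit: +103 days → 25 November 2039.
Regulatory Review Extension: 812 days (within the 1648-day cap) → +812 days → 14 February 2042.
Examination Delay Credit: +662 days → 8 December 2043.
Response Delay Deduction: −215 days → 7 May 2043.

May 7, 2043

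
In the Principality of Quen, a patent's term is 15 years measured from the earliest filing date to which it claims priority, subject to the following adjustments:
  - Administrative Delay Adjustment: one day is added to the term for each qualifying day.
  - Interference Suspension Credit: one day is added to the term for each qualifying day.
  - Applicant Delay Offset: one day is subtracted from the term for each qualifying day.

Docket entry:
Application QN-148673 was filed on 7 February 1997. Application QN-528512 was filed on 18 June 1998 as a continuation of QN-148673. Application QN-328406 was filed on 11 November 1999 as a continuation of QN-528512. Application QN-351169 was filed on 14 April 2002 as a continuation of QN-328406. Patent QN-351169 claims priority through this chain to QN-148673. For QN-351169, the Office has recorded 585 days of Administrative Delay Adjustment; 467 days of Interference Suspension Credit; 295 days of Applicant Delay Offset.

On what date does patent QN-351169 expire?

Earliest priority filing: 7 February 1997.
Base term: 7 February 1997 + 15 years → 7 February 2012.
Administrative Delay Adjustment: +585 days → 14 September 2013.
Interference Suspension Credit: +467 days → 25 December 2014.
Applicant Delay Offset: −295 days → 5 March 2014.

March 5, 2014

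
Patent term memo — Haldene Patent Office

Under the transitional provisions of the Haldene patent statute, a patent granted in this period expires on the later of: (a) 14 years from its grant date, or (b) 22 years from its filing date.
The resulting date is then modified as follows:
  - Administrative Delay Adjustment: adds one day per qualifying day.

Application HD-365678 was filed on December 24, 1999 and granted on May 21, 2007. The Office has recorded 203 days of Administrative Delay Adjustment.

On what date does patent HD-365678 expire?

2022-07-15

(a) grant + 14 years → 21 May 2021.
(b) filing + 22 years → 24 December 2021.
Later of the two: 24 December 2021.
Administrative Delay Adjustment: +203 days → 15 July 2022.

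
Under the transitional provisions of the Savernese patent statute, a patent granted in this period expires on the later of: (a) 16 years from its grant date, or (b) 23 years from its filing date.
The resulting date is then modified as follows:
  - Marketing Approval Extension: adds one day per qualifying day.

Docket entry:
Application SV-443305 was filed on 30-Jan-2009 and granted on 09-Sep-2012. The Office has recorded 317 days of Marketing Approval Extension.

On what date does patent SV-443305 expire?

2032-12-12

(a) grant + 16 years → 9 September 2028.
(b) filing + 23 years → 30 January 2032.
Later of the two: 30 January 2032.
Marketing Approval Extension: +317 days → 12 December 2032.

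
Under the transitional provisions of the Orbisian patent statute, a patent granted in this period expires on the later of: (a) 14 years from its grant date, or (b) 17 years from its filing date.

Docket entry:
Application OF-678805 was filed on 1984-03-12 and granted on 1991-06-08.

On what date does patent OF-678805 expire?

June 8, 2005

(a) grant + 14 years → 8 June 2005.
(b) filing + 17 years → 12 March 2001.
Later of the two: 8 June 2005.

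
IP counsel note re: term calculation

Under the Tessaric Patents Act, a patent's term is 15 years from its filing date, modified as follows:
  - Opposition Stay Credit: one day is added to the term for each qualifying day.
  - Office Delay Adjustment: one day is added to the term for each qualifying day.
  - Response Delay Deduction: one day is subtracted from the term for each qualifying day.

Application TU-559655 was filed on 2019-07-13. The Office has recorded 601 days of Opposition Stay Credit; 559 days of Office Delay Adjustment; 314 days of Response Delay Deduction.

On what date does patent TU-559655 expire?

2036-11-05

Base term: filing date + 15 years → 13 July 2034.
Opposition Stay Credit: +601 days → 5 March 2036.
Office Delay Adjustment: +559 days → 15 September 2037.
Response Delay Deduction: −314 days → 5 November 2036.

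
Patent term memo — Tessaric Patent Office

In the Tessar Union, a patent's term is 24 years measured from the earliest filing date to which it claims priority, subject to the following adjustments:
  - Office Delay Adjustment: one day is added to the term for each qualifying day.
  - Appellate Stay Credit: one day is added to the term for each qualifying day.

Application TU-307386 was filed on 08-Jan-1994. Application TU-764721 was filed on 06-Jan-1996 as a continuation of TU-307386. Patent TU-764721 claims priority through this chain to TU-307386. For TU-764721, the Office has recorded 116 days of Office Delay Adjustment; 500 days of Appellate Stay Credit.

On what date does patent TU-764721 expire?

2019-09-16

Earliest priority filing: 8 January 1994.
Base term: 8 January 1994 + 24 years → 8 January 2018.
Office Delay Adjustment: +116 days → 4 May 2018.
Appellate Stay Credit: +500 days → 16 September 2019.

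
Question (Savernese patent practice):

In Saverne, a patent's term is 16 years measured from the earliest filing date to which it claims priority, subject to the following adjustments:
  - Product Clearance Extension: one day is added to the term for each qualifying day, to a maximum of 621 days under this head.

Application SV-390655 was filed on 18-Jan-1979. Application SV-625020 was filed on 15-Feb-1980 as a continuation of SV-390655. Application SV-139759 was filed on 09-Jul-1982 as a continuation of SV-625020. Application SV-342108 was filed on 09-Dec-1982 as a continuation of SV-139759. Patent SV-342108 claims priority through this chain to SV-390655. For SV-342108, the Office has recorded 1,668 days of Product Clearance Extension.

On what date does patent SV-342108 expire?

September 30, 1996

Earliest priority filing: 18 January 1979.
Base term: 18 January 1979 + 16 years → 18 January 1995.
Product Clearance Extension: 1668 days claimed exceeds the 621-day cap, so +621 days → 30 September 1996.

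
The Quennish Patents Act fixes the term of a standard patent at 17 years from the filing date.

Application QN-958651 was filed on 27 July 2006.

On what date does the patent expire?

Filing date + 17 years → 27 July 2023.

2023-07-27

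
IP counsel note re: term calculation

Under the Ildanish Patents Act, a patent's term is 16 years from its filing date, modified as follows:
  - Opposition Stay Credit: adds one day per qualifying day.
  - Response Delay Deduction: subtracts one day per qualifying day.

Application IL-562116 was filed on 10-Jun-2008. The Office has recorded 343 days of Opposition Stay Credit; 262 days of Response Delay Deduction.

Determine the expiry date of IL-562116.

Base term: filing date + 16 years → 10 June 2024.
Opposition Stay Credit: +343 days → 19 May 2025.
Response Delay Deduction: −262 days → 30 August 2024.

August 30, 2024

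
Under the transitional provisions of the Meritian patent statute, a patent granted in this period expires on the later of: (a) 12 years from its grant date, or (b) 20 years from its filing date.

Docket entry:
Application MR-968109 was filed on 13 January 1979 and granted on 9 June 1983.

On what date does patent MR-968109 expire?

1999-01-13

(a) grant + 12 years → 9 June 1995.
(b) filing + 20 years → 13 January 1999.
Later of the two: 13 January 1999.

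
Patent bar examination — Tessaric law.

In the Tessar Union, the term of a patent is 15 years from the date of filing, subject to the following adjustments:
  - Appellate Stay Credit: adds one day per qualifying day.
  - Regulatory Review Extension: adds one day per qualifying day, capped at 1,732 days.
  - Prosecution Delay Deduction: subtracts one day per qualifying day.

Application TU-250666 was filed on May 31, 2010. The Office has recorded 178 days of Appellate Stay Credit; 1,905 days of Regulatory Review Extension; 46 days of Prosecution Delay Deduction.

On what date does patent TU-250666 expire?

July 8, 2030

Base term: filing date + 15 years → 31 May 2025.
Appellate Stay Credit: +178 days → 25 November 2025.
Regulatory Review Extension: 1905 days claimed exceeds the 1732-day cap, so +1732 days → 23 August 2030.
Prosecution Delay Deduction: −46 days → 8 July 2030.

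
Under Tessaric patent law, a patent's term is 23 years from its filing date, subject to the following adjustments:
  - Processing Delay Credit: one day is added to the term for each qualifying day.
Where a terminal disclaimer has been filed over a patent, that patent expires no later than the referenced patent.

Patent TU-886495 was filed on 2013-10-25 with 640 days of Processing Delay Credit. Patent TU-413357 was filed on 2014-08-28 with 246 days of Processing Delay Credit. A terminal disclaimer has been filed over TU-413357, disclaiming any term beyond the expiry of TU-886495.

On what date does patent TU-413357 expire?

Natural term of TU-413357:
  Base: filing + 23 years → 28 August 2037.
  Processing Delay Credit: +246 days → 1 May 2038.
Expiry of referenced patent TU-886495:
  Base: filing + 23 years → 25 October 2036.
  Processing Delay Credit: +640 days → 27 July 2038.
Terminal disclaimer: TU-413357 expires on the earlier of 1 May 2038 and 27 July 2038.

2038-05-01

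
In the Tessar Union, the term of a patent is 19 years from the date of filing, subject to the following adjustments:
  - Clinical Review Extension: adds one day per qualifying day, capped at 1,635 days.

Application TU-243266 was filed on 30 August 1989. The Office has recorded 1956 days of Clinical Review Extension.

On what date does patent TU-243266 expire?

Base term: filing date + 19 years → 30 August 2008.
Clinical Review Extension: 1956 days claimed exceeds the 1635-day cap, so +1635 days → 20 February 2013.

February 20, 2013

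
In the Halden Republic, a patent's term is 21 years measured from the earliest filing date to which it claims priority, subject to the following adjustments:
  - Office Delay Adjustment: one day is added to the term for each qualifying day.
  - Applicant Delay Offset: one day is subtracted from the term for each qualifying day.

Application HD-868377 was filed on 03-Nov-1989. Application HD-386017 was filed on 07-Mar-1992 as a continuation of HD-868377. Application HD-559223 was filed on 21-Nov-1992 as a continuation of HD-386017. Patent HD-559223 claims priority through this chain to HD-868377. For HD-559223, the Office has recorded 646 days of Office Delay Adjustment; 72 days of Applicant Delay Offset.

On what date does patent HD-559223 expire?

Earliest priority filing: 3 November 1989.
Base term: 3 November 1989 + 21 years → 3 November 2010.
Office Delay Adjustment: +646 days → 10 August 2012.
Applicant Delay Offset: −72 days → 30 May 2012.

May 30, 2012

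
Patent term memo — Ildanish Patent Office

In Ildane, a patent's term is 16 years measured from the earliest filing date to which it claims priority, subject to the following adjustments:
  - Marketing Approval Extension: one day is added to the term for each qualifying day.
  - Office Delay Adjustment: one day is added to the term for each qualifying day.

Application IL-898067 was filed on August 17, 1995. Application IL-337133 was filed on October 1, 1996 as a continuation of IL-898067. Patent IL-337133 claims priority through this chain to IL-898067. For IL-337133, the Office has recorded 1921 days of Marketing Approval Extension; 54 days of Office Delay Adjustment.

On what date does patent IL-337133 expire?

January 12, 2017

Earliest priority filing: 17 August 1995.
Base term: 17 August 1995 + 16 years → 17 August 2011.
Marketing Approval Extension: +1921 days → 19 November 2016.
Office Delay Adjustment: +54 days → 12 January 2017.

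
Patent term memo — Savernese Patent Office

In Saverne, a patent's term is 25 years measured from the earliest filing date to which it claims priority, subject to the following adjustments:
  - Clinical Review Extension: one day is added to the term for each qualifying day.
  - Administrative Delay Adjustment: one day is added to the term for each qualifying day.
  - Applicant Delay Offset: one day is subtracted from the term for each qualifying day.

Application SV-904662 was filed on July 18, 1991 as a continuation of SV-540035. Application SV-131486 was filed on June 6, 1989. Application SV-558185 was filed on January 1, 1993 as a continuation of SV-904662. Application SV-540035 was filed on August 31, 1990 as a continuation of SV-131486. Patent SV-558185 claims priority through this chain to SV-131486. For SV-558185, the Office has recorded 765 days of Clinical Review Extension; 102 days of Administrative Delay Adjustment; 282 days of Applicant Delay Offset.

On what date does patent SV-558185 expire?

2016-01-12

Earliest priority filing: 6 June 1989.
Base term: 6 June 1989 + 25 years → 6 June 2014.
Clinical Review Extension: +765 days → 10 July 2016.
Administrative Delay Adjustment: +102 days → 20 October 2016.
Applicant Delay Offset: −282 days → 12 January 2016.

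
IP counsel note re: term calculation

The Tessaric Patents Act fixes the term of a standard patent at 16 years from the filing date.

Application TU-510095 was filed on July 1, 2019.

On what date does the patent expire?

July 1, 2035

Filing date + 16 years → 1 July 2035.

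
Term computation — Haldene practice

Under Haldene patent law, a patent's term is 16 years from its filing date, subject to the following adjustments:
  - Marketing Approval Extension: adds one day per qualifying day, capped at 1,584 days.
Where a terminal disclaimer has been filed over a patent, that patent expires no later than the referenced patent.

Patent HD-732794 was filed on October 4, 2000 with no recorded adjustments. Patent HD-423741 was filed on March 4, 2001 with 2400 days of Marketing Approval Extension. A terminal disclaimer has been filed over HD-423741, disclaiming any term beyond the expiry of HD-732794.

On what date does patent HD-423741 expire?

2016-10-04

Natural term of HD-423741:
  Base: filing + 16 years → 4 March 2017.
  Marketing Approval Extension: 2400 days claimed exceeds the 1584-day cap, so +1584 days → 5 July 2021.
Expiry of referenced patent HD-732794:
  Base: filing + 16 years → 4 October 2016.
Terminal disclaimer: HD-423741 expires on the earlier of 5 July 2021 and 4 October 2016.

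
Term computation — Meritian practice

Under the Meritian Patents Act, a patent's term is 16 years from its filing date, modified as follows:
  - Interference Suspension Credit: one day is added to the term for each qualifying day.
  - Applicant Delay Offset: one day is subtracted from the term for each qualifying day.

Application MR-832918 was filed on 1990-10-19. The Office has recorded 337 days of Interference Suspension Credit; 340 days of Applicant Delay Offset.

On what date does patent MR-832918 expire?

Base term: filing date + 16 years → 19 October 2006.
Interference Suspension Credit: +337 days → 21 September 2007.
Applicant Delay Offset: −340 days → 16 October 2006.

October 16, 2006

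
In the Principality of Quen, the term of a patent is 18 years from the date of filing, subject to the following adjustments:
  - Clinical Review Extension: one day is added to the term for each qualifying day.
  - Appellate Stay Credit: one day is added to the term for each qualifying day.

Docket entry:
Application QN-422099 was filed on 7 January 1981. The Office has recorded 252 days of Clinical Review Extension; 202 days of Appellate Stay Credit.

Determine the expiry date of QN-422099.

April 5, 2000

Base term: filing date + 18 years → 7 January 1999.
Clinical Review Extension: +252 days → 16 September 1999.
Appellate Stay Credit: +202 days → 5 April 2000.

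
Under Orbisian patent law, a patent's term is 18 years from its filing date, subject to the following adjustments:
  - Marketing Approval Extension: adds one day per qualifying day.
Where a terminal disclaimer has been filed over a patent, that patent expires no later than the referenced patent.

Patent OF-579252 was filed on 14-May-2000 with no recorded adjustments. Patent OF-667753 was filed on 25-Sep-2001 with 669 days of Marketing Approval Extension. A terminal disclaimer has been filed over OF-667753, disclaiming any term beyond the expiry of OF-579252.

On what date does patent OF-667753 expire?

Natural term of OF-667753:
  Base: filing + 18 years → 25 September 2019.
  Marketing Approval Extension: +669 days → 25 July 2021.
Expiry of referenced patent OF-579252:
  Base: filing + 18 years → 14 May 2018.
Terminal disclaimer: OF-667753 expires on the earlier of 25 July 2021 and 14 May 2018.

May 14, 2018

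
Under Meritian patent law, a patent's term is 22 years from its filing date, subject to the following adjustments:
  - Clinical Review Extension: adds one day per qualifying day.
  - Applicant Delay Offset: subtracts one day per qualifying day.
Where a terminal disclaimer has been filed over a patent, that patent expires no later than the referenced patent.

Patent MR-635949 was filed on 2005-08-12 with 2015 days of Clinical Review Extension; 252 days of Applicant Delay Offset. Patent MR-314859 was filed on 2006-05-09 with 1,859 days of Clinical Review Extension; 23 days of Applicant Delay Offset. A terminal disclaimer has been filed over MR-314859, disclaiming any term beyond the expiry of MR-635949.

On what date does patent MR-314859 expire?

2032-06-09

Natural term of MR-314859:
  Base: filing + 22 years → 9 May 2028.
  Clinical Review Extension: +1859 days → 11 June 2033.
  Applicant Delay Offset: −23 days → 19 May 2033.
Expiry of referenced patent MR-635949:
  Base: filing + 22 years → 12 August 2027.
  Clinical Review Extension: +2015 days → 16 February 2033.
  Applicant Delay Offset: −252 days → 9 June 2032.
Terminal disclaimer: MR-314859 expires on the earlier of 19 May 2033 and 9 June 2032.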